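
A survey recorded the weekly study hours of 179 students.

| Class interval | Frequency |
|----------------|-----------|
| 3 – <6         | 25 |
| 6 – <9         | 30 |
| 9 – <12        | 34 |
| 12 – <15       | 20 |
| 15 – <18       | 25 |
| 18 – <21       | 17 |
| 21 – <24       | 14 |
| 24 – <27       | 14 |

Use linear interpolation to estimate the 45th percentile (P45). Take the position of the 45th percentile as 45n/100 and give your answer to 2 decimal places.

Cumulative frequencies: 25, 55, 89, 109, 134, 151, 165, 179
n = 179; position = 45n/100 = 80.55.
This falls in the class 9 – <12: L = 9, F = 55, f = 34, h = 3.
45th percentile ≈ 9 + ((80.55 − 55) / 34) × 3 = 11.2544

11.25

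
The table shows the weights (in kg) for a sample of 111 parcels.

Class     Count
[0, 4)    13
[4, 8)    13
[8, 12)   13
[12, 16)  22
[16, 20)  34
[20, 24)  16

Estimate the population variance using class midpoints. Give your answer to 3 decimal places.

40.173

Midpoints: 2, 6, 10, 14, 18, 22
n = 111, Σfm = 1506, mean = 13.5676
Σfm² = 24892
Σf(m − x̄)² = Σfm² − (Σfm)²/n = 24892 − 1506²/111 = 4459.2432
Population variance = 4459.2432 / 111 = 40.1734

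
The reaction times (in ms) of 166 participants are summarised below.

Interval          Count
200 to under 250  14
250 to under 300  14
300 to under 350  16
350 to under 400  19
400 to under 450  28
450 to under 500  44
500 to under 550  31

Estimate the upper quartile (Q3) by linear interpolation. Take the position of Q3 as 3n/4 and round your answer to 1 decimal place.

488.1

Cumulative frequencies: 14, 28, 44, 63, 91, 135, 166
n = 166; position = 3n/4 = 124.5.
This falls in the class 450 to under 500: L = 450, F = 91, f = 44, h = 50.
Upper quartile ≈ 450 + ((124.5 − 91) / 44) × 50 = 488.0682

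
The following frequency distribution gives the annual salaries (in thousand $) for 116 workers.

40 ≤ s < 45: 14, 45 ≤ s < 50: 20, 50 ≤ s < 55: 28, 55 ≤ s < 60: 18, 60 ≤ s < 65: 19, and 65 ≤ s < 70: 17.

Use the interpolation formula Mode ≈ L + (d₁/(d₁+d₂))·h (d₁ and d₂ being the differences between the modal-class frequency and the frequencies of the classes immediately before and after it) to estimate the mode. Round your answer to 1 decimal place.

52.2

Modal class: 50 ≤ s < 55 (highest frequency 28).
d₁ = 28 − 20 = 8, d₂ = 28 − 18 = 10
Mode ≈ 50 + (8/(8+10)) × 5 = 50 + 2.2222 = 52.2222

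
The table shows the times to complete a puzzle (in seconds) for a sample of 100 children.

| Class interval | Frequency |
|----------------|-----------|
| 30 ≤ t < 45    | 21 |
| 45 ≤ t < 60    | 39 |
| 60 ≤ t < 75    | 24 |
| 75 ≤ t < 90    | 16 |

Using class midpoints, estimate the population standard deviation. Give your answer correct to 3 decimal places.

14.754

Midpoints: 37.5, 52.5, 67.5, 82.5
n = 100, Σfm = 5775, mean = 57.7500
Σfm² = 355275
Σf(m − x̄)² = Σfm² − (Σfm)²/n = 355275 − 5775²/100 = 21768.7500
Population variance = 21768.7500 / 100 = 217.6875
Standard deviation = √217.6875 = 14.7542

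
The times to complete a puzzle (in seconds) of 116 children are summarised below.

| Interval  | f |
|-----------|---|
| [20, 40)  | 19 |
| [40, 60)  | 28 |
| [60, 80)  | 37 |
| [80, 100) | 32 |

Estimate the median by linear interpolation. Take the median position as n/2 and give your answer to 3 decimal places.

65.946

Cumulative frequencies: 19, 47, 84, 116
n = 116; position = n/2 = 58.
This falls in the class [60, 80): L = 60, F = 47, f = 37, h = 20.
Median ≈ 60 + ((58 − 47) / 37) × 20 = 65.9459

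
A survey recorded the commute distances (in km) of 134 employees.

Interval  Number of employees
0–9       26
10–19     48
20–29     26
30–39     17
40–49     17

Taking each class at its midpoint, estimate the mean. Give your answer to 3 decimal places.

20.843

Midpoints: 4.5, 14.5, 24.5, 34.5, 44.5
Σfm = 26×4.5 + 48×14.5 + 26×24.5 + 17×34.5 + 17×44.5 = 2793
n = Σf = 134
Mean = 2793 / 134 = 20.8433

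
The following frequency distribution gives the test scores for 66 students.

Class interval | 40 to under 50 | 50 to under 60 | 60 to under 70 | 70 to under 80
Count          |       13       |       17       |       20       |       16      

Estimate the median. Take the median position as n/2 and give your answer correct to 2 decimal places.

61.50

Cumulative frequencies: 13, 30, 50, 66
n = 66; position = n/2 = 33.
This falls in the class 60 to under 70: L = 60, F = 30, f = 20, h = 10.
Median ≈ 60 + ((33 − 30) / 20) × 10 = 61.5000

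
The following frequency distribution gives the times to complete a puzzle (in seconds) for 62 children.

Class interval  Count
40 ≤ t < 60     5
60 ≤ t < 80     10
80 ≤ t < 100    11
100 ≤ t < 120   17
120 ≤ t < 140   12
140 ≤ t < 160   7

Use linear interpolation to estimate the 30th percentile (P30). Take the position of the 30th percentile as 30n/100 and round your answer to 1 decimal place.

86.5

Cumulative frequencies: 5, 15, 26, 43, 55, 62
n = 62; position = 30n/100 = 18.6.
This falls in the class 80 ≤ t < 100: L = 80, F = 15, f = 11, h = 20.
30th percentile ≈ 80 + ((18.6 − 15) / 11) × 20 = 86.5455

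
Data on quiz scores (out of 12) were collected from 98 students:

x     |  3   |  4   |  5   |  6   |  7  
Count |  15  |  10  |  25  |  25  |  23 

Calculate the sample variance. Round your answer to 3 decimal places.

Values: 3, 4, 5, 6, 7
n = 98, Σfx = 521, mean = 5.3163
Σfx² = 2947
Σf(x − x̄)² = Σfx² − (Σfx)²/n = 2947 − 521²/98 = 177.1939
Sample variance = 177.1939 / 97 = 1.8267

1.827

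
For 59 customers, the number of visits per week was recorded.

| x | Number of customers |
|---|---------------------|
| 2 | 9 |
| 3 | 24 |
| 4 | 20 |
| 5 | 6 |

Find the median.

3

Cumulative frequencies: 9, 33, 53, 59
n = 59, so the median is the value in position (n+1)/2 = 30.
Position 30 falls at value 3.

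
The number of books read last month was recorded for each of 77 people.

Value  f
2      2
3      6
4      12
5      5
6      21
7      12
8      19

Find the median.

Cumulative frequencies: 2, 8, 20, 25, 46, 58, 77
n = 77, so the median is the value in position (n+1)/2 = 39.
Position 39 falls at value 6.

6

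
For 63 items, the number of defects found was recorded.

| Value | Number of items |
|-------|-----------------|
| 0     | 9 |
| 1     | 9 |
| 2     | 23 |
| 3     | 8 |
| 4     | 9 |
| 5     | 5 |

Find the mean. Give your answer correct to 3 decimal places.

Values: 0, 1, 2, 3, 4, 5
Σfx = 9×0 + 9×1 + 23×2 + 8×3 + 9×4 + 5×5 = 140
n = Σf = 63
Mean = 140 / 63 = 2.2222

2.222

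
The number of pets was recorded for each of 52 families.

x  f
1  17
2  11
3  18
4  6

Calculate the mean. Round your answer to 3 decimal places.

2.250

Values: 1, 2, 3, 4
Σfx = 17×1 + 11×2 + 18×3 + 6×4 = 117
n = Σf = 52
Mean = 117 / 52 = 2.2500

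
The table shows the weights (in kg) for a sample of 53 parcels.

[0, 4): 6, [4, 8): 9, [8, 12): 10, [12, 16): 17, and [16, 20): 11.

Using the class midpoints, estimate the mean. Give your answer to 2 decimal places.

11.36

Midpoints: 2, 6, 10, 14, 18
Σfm = 6×2 + 9×6 + 10×10 + 17×14 + 11×18 = 602
n = Σf = 53
Mean = 602 / 53 = 11.3585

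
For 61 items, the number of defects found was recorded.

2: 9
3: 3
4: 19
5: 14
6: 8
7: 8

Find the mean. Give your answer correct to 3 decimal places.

Values: 2, 3, 4, 5, 6, 7
Σfx = 9×2 + 3×3 + 19×4 + 14×5 + 8×6 + 8×7 = 277
n = Σf = 61
Mean = 277 / 61 = 4.5410

4.541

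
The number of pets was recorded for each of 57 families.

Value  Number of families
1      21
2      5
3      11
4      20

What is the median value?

Cumulative frequencies: 21, 26, 37, 57
n = 57, so the median is the value in position (n+1)/2 = 29.
Position 29 falls at value 3.

3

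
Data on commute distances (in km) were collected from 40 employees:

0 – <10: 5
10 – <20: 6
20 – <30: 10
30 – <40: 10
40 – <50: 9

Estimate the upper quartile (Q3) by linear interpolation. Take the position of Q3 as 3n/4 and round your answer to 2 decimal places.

39.00

Cumulative frequencies: 5, 11, 21, 31, 40
n = 40; position = 3n/4 = 30.
This falls in the class 30 – <40: L = 30, F = 21, f = 10, h = 10.
Upper quartile ≈ 30 + ((30 − 21) / 10) × 10 = 39.0000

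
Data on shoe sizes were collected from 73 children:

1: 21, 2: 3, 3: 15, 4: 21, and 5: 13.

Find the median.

3

Cumulative frequencies: 21, 24, 39, 60, 73
n = 73, so the median is the value in position (n+1)/2 = 37.
Position 37 falls at value 3.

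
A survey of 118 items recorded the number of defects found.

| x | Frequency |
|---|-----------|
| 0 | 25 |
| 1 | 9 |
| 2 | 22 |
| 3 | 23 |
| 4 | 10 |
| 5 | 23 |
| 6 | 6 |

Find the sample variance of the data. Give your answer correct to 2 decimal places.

3.63

Values: 0, 1, 2, 3, 4, 5, 6
n = 118, Σfx = 313, mean = 2.6525
Σfx² = 1255
Σf(x − x̄)² = Σfx² − (Σfx)²/n = 1255 − 313²/118 = 424.7542
Sample variance = 424.7542 / 117 = 3.6304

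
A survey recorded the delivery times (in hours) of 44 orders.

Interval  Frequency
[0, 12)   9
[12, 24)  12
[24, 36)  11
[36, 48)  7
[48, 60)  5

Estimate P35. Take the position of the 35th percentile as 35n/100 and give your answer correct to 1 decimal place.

18.4

Cumulative frequencies: 9, 21, 32, 39, 44
n = 44; position = 35n/100 = 15.4.
This falls in the class [12, 24): L = 12, F = 9, f = 12, h = 12.
35th percentile ≈ 12 + ((15.4 − 9) / 12) × 12 = 18.4000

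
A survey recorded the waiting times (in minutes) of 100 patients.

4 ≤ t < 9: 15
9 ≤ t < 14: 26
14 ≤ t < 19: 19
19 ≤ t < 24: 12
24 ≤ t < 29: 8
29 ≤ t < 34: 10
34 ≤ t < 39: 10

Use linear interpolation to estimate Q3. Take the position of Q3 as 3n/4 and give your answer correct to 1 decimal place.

Cumulative frequencies: 15, 41, 60, 72, 80, 90, 100
n = 100; position = 3n/4 = 75.
This falls in the class 24 ≤ t < 29: L = 24, F = 72, f = 8, h = 5.
Upper quartile ≈ 24 + ((75 − 72) / 8) × 5 = 25.8750

25.9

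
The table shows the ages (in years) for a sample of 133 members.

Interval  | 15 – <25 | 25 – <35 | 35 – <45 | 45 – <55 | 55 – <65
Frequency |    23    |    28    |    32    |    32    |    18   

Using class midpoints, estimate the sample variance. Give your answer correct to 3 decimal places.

Midpoints: 20, 30, 40, 50, 60
n = 133, Σfm = 5260, mean = 39.5489
Σfm² = 230400
Σf(m − x̄)² = Σfm² − (Σfm)²/n = 230400 − 5260²/133 = 22372.9323
Sample variance = 22372.9323 / 132 = 169.4919

169.492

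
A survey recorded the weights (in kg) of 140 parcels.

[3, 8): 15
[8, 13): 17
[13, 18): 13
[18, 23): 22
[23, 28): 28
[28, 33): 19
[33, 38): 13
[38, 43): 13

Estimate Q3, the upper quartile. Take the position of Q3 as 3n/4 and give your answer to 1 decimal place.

30.6

Cumulative frequencies: 15, 32, 45, 67, 95, 114, 127, 140
n = 140; position = 3n/4 = 105.
This falls in the class [28, 33): L = 28, F = 95, f = 19, h = 5.
Upper quartile ≈ 28 + ((105 − 95) / 19) × 5 = 30.6316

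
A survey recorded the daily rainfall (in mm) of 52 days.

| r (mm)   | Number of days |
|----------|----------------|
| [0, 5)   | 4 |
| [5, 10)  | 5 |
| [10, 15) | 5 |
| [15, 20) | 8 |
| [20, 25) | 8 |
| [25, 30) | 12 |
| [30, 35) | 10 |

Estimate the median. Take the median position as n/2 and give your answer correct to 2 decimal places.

Cumulative frequencies: 4, 9, 14, 22, 30, 42, 52
n = 52; position = n/2 = 26.
This falls in the class [20, 25): L = 20, F = 22, f = 8, h = 5.
Median ≈ 20 + ((26 − 22) / 8) × 5 = 22.5000

22.50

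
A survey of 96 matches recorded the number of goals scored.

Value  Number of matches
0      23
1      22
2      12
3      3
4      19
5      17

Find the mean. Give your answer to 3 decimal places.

Values: 0, 1, 2, 3, 4, 5
Σfx = 23×0 + 22×1 + 12×2 + 3×3 + 19×4 + 17×5 = 216
n = Σf = 96
Mean = 216 / 96 = 2.2500

2.250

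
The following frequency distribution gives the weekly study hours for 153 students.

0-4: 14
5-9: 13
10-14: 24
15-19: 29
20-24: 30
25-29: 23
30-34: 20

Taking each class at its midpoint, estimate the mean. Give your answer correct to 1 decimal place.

Midpoints: 2, 7, 12, 17, 22, 27, 32
Σfm = 14×2 + 13×7 + 24×12 + 29×17 + 30×22 + 23×27 + 20×32 = 2821
n = Σf = 153
Mean = 2821 / 153 = 18.4379

18.4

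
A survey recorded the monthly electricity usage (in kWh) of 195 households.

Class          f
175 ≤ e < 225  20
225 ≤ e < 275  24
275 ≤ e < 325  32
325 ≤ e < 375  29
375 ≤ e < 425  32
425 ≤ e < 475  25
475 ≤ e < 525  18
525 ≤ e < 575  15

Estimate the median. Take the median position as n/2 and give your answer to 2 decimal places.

Cumulative frequencies: 20, 44, 76, 105, 137, 162, 180, 195
n = 195; position = n/2 = 97.5.
This falls in the class 325 ≤ e < 375: L = 325, F = 76, f = 29, h = 50.
Median ≈ 325 + ((97.5 − 76) / 29) × 50 = 362.0690

362.07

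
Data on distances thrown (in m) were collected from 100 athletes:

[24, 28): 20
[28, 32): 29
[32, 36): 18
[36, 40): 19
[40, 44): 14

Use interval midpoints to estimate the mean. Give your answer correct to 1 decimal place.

Midpoints: 26, 30, 34, 38, 42
Σfm = 20×26 + 29×30 + 18×34 + 19×38 + 14×42 = 3312
n = Σf = 100
Mean = 3312 / 100 = 33.1200

33.1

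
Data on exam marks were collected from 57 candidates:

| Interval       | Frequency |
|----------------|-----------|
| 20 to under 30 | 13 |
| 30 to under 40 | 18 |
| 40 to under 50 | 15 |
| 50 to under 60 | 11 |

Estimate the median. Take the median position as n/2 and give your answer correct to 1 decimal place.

Cumulative frequencies: 13, 31, 46, 57
n = 57; position = n/2 = 28.5.
This falls in the class 30 to under 40: L = 30, F = 13, f = 18, h = 10.
Median ≈ 30 + ((28.5 − 13) / 18) × 10 = 38.6111

38.6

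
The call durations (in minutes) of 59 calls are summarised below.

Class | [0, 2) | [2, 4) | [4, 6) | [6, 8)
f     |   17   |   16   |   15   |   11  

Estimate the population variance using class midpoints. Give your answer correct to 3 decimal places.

Midpoints: 1, 3, 5, 7
n = 59, Σfm = 217, mean = 3.6780
Σfm² = 1075
Σf(m − x̄)² = Σfm² − (Σfm)²/n = 1075 − 217²/59 = 276.8814
Population variance = 276.8814 / 59 = 4.6929

4.693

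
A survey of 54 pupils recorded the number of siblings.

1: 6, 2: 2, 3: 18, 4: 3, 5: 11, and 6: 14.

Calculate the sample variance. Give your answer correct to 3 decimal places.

Values: 1, 2, 3, 4, 5, 6
n = 54, Σfx = 215, mean = 3.9815
Σfx² = 1003
Σf(x − x̄)² = Σfx² − (Σfx)²/n = 1003 − 215²/54 = 146.9815
Sample variance = 146.9815 / 53 = 2.7732

2.773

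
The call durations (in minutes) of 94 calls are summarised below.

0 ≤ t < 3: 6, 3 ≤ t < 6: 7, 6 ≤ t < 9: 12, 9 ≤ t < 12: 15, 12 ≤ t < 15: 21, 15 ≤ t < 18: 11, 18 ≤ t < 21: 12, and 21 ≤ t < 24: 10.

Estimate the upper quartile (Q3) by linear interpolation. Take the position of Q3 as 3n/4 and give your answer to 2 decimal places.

17.59

Cumulative frequencies: 6, 13, 25, 40, 61, 72, 84, 94
n = 94; position = 3n/4 = 70.5.
This falls in the class 15 ≤ t < 18: L = 15, F = 61, f = 11, h = 3.
Upper quartile ≈ 15 + ((70.5 − 61) / 11) × 3 = 17.5909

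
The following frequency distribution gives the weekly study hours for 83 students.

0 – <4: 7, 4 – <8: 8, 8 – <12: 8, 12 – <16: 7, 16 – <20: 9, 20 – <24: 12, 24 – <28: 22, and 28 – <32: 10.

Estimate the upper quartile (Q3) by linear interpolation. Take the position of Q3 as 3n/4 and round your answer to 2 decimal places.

Cumulative frequencies: 7, 15, 23, 30, 39, 51, 73, 83
n = 83; position = 3n/4 = 62.25.
This falls in the class 24 – <28: L = 24, F = 51, f = 22, h = 4.
Upper quartile ≈ 24 + ((62.25 − 51) / 22) × 4 = 26.0455

26.05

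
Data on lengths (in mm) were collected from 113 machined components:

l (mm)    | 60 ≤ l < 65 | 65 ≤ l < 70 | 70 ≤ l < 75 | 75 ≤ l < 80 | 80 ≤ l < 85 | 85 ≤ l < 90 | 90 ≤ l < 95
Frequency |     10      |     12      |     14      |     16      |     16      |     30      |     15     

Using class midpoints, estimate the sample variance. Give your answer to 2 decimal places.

88.87

Midpoints: 62.5, 67.5, 72.5, 77.5, 82.5, 87.5, 92.5
n = 113, Σfm = 9022.5, mean = 79.8451
Σfm² = 730356.25
Σf(m − x̄)² = Σfm² − (Σfm)²/n = 730356.25 − 9022.5²/113 = 9953.5398
Sample variance = 9953.5398 / 112 = 88.8709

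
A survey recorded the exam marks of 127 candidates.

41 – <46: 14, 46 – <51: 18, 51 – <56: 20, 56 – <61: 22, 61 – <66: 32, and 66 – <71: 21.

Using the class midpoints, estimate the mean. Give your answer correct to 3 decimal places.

Midpoints: 43.5, 48.5, 53.5, 58.5, 63.5, 68.5
Σfm = 14×43.5 + 18×48.5 + 20×53.5 + 22×58.5 + 32×63.5 + 21×68.5 = 7309.5
n = Σf = 127
Mean = 7309.5 / 127 = 57.5551

57.555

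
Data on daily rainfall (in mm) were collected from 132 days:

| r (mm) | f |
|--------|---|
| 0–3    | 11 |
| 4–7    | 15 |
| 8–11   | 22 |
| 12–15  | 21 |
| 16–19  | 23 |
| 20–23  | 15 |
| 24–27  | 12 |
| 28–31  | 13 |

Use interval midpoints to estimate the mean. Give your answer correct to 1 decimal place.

15.2

Midpoints: 1.5, 5.5, 9.5, 13.5, 17.5, 21.5, 25.5, 29.5
Σfm = 11×1.5 + 15×5.5 + 22×9.5 + 21×13.5 + 23×17.5 + 15×21.5 + 12×25.5 + 13×29.5 = 2006
n = Σf = 132
Mean = 2006 / 132 = 15.1970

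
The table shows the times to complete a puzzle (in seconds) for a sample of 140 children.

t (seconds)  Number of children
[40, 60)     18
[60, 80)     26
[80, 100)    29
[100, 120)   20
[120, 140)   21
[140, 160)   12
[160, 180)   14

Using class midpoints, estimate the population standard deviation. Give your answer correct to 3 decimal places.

36.783

Midpoints: 50, 70, 90, 110, 130, 150, 170
n = 140, Σfm = 14440, mean = 103.1429
Σfm² = 1678800
Σf(m − x̄)² = Σfm² − (Σfm)²/n = 1678800 − 14440²/140 = 189417.1429
Population variance = 189417.1429 / 140 = 1352.9796
Standard deviation = √1352.9796 = 36.7829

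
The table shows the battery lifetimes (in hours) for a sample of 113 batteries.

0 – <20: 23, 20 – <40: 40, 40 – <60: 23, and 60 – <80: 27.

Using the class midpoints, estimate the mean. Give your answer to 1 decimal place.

Midpoints: 10, 30, 50, 70
Σfm = 23×10 + 40×30 + 23×50 + 27×70 = 4470
n = Σf = 113
Mean = 4470 / 113 = 39.5575

39.6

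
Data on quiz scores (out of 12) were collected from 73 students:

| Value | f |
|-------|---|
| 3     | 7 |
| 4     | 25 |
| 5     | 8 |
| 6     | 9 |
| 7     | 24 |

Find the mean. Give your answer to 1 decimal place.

5.2

Values: 3, 4, 5, 6, 7
Σfx = 7×3 + 25×4 + 8×5 + 9×6 + 24×7 = 383
n = Σf = 73
Mean = 383 / 73 = 5.2466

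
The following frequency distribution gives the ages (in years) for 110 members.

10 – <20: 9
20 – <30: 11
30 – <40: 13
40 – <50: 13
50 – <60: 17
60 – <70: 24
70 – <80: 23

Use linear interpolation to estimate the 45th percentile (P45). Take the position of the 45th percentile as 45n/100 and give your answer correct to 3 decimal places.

Cumulative frequencies: 9, 20, 33, 46, 63, 87, 110
n = 110; position = 45n/100 = 49.5.
This falls in the class 50 – <60: L = 50, F = 46, f = 17, h = 10.
45th percentile ≈ 50 + ((49.5 − 46) / 17) × 10 = 52.0588

52.059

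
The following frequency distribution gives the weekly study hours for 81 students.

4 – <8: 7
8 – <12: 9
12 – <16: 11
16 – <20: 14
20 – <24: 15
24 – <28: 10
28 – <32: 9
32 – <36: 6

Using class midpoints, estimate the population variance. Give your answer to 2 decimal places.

Midpoints: 6, 10, 14, 18, 22, 26, 30, 34
n = 81, Σfm = 1602, mean = 19.7778
Σfm² = 36900
Σf(m − x̄)² = Σfm² − (Σfm)²/n = 36900 − 1602²/81 = 5216.0000
Population variance = 5216.0000 / 81 = 64.3951

64.40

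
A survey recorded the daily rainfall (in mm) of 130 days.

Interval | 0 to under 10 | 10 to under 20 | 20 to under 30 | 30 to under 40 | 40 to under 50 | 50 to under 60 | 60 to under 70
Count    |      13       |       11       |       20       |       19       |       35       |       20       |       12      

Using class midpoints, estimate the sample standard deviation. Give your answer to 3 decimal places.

Midpoints: 5, 15, 25, 35, 45, 55, 65
n = 130, Σfm = 4850, mean = 37.3077
Σfm² = 220650
Σf(m − x̄)² = Σfm² − (Σfm)²/n = 220650 − 4850²/130 = 39707.6923
Sample variance = 39707.6923 / 129 = 307.8116
Standard deviation = √307.8116 = 17.5446

17.545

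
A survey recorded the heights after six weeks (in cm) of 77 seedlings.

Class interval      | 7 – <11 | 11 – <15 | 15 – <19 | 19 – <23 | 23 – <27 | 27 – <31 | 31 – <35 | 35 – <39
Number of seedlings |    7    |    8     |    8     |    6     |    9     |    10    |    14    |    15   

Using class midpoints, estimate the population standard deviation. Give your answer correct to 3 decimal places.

9.364

Midpoints: 9, 13, 17, 21, 25, 29, 33, 37
n = 77, Σfm = 1961, mean = 25.4675
Σfm² = 56693
Σf(m − x̄)² = Σfm² − (Σfm)²/n = 56693 − 1961²/77 = 6751.1688
Population variance = 6751.1688 / 77 = 87.6775
Standard deviation = √87.6775 = 9.3636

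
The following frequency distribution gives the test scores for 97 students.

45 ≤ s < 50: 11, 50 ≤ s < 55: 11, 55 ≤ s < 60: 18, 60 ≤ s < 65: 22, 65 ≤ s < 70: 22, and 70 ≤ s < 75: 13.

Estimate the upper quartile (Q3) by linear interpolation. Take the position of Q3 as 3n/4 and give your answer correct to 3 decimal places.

67.443

Cumulative frequencies: 11, 22, 40, 62, 84, 97
n = 97; position = 3n/4 = 72.75.
This falls in the class 65 ≤ s < 70: L = 65, F = 62, f = 22, h = 5.
Upper quartile ≈ 65 + ((72.75 − 62) / 22) × 5 = 67.4432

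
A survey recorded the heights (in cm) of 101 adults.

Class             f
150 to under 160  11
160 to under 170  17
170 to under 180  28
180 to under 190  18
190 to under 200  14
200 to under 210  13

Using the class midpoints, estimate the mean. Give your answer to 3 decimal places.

179.554

Midpoints: 155, 165, 175, 185, 195, 205
Σfm = 11×155 + 17×165 + 28×175 + 18×185 + 14×195 + 13×205 = 18135
n = Σf = 101
Mean = 18135 / 101 = 179.5545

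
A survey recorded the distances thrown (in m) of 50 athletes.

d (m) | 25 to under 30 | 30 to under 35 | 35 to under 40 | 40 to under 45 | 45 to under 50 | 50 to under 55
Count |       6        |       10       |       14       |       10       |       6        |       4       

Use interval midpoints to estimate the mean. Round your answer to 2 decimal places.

38.70

Midpoints: 27.5, 32.5, 37.5, 42.5, 47.5, 52.5
Σfm = 6×27.5 + 10×32.5 + 14×37.5 + 10×42.5 + 6×47.5 + 4×52.5 = 1935
n = Σf = 50
Mean = 1935 / 50 = 38.7000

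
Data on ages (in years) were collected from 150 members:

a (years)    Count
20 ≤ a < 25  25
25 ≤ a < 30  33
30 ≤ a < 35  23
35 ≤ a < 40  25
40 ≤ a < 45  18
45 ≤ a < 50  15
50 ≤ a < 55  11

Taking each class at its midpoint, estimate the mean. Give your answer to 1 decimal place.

34.7

Midpoints: 22.5, 27.5, 32.5, 37.5, 42.5, 47.5, 52.5
Σfm = 25×22.5 + 33×27.5 + 23×32.5 + 25×37.5 + 18×42.5 + 15×47.5 + 11×52.5 = 5210
n = Σf = 150
Mean = 5210 / 150 = 34.7333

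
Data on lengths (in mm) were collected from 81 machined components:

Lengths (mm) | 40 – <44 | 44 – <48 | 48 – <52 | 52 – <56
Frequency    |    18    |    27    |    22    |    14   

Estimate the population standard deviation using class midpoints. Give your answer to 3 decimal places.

4.058

Midpoints: 42, 46, 50, 54
n = 81, Σfm = 3854, mean = 47.5802
Σfm² = 184708
Σf(m − x̄)² = Σfm² − (Σfm)²/n = 184708 − 3854²/81 = 1333.7284
Population variance = 1333.7284 / 81 = 16.4658
Standard deviation = √16.4658 = 4.0578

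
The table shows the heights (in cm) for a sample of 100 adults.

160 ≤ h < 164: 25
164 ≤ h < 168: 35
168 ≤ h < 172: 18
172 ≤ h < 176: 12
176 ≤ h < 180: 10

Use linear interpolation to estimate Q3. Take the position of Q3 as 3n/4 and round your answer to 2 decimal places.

Cumulative frequencies: 25, 60, 78, 90, 100
n = 100; position = 3n/4 = 75.
This falls in the class 168 ≤ h < 172: L = 168, F = 60, f = 18, h = 4.
Upper quartile ≈ 168 + ((75 − 60) / 18) × 4 = 171.3333

171.33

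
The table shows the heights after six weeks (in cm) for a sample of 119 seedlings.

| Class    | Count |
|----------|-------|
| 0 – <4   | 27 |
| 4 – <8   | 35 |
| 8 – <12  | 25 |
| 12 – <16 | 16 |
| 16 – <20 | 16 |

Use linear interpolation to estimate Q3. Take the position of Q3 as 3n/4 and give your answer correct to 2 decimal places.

Cumulative frequencies: 27, 62, 87, 103, 119
n = 119; position = 3n/4 = 89.25.
This falls in the class 12 – <16: L = 12, F = 87, f = 16, h = 4.
Upper quartile ≈ 12 + ((89.25 − 87) / 16) × 4 = 12.5625

12.56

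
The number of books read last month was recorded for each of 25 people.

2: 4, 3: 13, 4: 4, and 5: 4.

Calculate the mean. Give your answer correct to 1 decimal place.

Values: 2, 3, 4, 5
Σfx = 4×2 + 13×3 + 4×4 + 4×5 = 83
n = Σf = 25
Mean = 83 / 25 = 3.3200

3.3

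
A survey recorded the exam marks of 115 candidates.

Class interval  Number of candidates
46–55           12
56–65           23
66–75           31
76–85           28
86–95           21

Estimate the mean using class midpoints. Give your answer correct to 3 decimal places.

Midpoints: 50.5, 60.5, 70.5, 80.5, 90.5
Σfm = 12×50.5 + 23×60.5 + 31×70.5 + 28×80.5 + 21×90.5 = 8337.5
n = Σf = 115
Mean = 8337.5 / 115 = 72.5000

72.500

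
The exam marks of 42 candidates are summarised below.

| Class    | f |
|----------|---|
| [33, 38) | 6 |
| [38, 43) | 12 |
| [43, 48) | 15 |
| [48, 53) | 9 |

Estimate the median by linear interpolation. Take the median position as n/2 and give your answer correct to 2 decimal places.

44.00

Cumulative frequencies: 6, 18, 33, 42
n = 42; position = n/2 = 21.
This falls in the class [43, 48): L = 43, F = 18, f = 15, h = 5.
Median ≈ 43 + ((21 − 18) / 15) × 5 = 44.0000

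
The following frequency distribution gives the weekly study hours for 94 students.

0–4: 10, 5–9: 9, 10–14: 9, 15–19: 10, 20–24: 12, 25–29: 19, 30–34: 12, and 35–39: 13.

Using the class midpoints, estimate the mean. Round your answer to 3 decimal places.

Midpoints: 2, 7, 12, 17, 22, 27, 32, 37
Σfm = 10×2 + 9×7 + 9×12 + 10×17 + 12×22 + 19×27 + 12×32 + 13×37 = 2003
n = Σf = 94
Mean = 2003 / 94 = 21.3085

21.309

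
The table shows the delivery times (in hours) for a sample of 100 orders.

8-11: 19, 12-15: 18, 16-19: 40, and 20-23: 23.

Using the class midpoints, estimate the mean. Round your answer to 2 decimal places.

16.18

Midpoints: 9.5, 13.5, 17.5, 21.5
Σfm = 19×9.5 + 18×13.5 + 40×17.5 + 23×21.5 = 1618
n = Σf = 100
Mean = 1618 / 100 = 16.1800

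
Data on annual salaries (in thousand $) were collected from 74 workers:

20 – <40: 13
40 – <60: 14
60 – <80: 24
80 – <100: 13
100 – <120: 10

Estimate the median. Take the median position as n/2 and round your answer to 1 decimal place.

68.3

Cumulative frequencies: 13, 27, 51, 64, 74
n = 74; position = n/2 = 37.
This falls in the class 60 – <80: L = 60, F = 27, f = 24, h = 20.
Median ≈ 60 + ((37 − 27) / 24) × 20 = 68.3333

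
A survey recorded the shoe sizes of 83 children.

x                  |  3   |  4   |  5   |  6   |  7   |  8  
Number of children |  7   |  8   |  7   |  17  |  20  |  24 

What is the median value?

Cumulative frequencies: 7, 15, 22, 39, 59, 83
n = 83, so the median is the value in position (n+1)/2 = 42.
Position 42 falls at value 7.

7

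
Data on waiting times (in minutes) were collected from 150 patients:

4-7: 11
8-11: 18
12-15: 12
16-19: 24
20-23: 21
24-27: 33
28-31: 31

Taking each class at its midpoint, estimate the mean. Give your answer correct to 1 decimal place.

20.1

Midpoints: 5.5, 9.5, 13.5, 17.5, 21.5, 25.5, 29.5
Σfm = 11×5.5 + 18×9.5 + 12×13.5 + 24×17.5 + 21×21.5 + 33×25.5 + 31×29.5 = 3021
n = Σf = 150
Mean = 3021 / 150 = 20.1400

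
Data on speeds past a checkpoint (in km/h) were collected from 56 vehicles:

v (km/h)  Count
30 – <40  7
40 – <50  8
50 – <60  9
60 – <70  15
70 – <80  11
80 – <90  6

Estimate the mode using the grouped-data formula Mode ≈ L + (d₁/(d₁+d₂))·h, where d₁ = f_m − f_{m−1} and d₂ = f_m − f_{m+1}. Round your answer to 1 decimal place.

66.0

Modal class: 60 – <70 (highest frequency 15).
d₁ = 15 − 9 = 6, d₂ = 15 − 11 = 4
Mode ≈ 60 + (6/(6+4)) × 10 = 60 + 6.0000 = 66.0000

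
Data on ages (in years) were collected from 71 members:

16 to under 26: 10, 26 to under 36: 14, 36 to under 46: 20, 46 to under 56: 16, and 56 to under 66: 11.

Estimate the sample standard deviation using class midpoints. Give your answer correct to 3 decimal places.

12.749

Midpoints: 21, 31, 41, 51, 61
n = 71, Σfm = 2951, mean = 41.5634
Σfm² = 134031
Σf(m − x̄)² = Σfm² − (Σfm)²/n = 134031 − 2951²/71 = 11377.4648
Sample variance = 11377.4648 / 70 = 162.5352
Standard deviation = √162.5352 = 12.7489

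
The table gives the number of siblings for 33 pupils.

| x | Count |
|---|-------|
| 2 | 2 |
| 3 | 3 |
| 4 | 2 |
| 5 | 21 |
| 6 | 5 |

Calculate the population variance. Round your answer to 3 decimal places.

1.047

Values: 2, 3, 4, 5, 6
n = 33, Σfx = 156, mean = 4.7273
Σfx² = 772
Σf(x − x̄)² = Σfx² − (Σfx)²/n = 772 − 156²/33 = 34.5455
Population variance = 34.5455 / 33 = 1.0468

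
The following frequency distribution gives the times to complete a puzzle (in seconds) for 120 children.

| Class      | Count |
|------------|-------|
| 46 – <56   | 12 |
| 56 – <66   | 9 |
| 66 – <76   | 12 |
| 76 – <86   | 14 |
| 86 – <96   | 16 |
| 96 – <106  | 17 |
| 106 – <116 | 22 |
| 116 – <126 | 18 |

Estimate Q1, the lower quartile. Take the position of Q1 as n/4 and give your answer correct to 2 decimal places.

73.50

Cumulative frequencies: 12, 21, 33, 47, 63, 80, 102, 120
n = 120; position = n/4 = 30.
This falls in the class 66 – <76: L = 66, F = 21, f = 12, h = 10.
Lower quartile ≈ 66 + ((30 − 21) / 12) × 10 = 73.5000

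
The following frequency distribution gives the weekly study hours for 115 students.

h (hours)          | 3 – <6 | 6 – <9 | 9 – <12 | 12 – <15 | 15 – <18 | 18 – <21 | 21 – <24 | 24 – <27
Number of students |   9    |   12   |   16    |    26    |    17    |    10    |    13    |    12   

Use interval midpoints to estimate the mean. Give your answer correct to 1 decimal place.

15.0

Midpoints: 4.5, 7.5, 10.5, 13.5, 16.5, 19.5, 22.5, 25.5
Σfm = 9×4.5 + 12×7.5 + 16×10.5 + 26×13.5 + 17×16.5 + 10×19.5 + 13×22.5 + 12×25.5 = 1723.5
n = Σf = 115
Mean = 1723.5 / 115 = 14.9870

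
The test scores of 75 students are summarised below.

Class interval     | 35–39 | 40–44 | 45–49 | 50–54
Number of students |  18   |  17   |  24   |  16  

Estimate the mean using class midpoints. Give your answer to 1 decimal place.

44.5

Midpoints: 37, 42, 47, 52
Σfm = 18×37 + 17×42 + 24×47 + 16×52 = 3340
n = Σf = 75
Mean = 3340 / 75 = 44.5333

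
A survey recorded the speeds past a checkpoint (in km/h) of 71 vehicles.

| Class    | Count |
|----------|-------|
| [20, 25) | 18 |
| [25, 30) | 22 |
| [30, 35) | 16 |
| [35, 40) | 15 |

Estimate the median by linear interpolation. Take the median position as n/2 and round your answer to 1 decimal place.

Cumulative frequencies: 18, 40, 56, 71
n = 71; position = n/2 = 35.5.
This falls in the class [25, 30): L = 25, F = 18, f = 22, h = 5.
Median ≈ 25 + ((35.5 − 18) / 22) × 5 = 28.9773

29.0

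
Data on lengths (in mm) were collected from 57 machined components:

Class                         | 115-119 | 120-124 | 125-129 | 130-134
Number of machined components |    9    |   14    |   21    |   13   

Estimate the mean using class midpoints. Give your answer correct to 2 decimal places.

Midpoints: 117, 122, 127, 132
Σfm = 9×117 + 14×122 + 21×127 + 13×132 = 7144
n = Σf = 57
Mean = 7144 / 57 = 125.3333

125.33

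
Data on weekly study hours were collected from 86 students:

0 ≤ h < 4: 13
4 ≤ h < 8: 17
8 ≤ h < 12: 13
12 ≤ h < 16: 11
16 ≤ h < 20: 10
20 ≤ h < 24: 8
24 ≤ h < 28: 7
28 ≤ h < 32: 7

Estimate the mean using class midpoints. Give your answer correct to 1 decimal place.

13.5

Midpoints: 2, 6, 10, 14, 18, 22, 26, 30
Σfm = 13×2 + 17×6 + 13×10 + 11×14 + 10×18 + 8×22 + 7×26 + 7×30 = 1160
n = Σf = 86
Mean = 1160 / 86 = 13.4884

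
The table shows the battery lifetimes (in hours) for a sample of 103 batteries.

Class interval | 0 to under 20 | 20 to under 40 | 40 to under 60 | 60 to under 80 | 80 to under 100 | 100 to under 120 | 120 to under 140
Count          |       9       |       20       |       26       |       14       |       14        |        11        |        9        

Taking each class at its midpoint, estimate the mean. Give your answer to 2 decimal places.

64.17

Midpoints: 10, 30, 50, 70, 90, 110, 130
Σfm = 9×10 + 20×30 + 26×50 + 14×70 + 14×90 + 11×110 + 9×130 = 6610
n = Σf = 103
Mean = 6610 / 103 = 64.1748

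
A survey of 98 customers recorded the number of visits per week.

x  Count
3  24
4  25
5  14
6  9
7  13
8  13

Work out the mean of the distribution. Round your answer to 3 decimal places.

Values: 3, 4, 5, 6, 7, 8
Σfx = 24×3 + 25×4 + 14×5 + 9×6 + 13×7 + 13×8 = 491
n = Σf = 98
Mean = 491 / 98 = 5.0102

5.010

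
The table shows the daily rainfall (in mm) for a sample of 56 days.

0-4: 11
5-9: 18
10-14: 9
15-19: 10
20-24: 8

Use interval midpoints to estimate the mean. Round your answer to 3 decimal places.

10.750

Midpoints: 2, 7, 12, 17, 22
Σfm = 11×2 + 18×7 + 9×12 + 10×17 + 8×22 = 602
n = Σf = 56
Mean = 602 / 56 = 10.7500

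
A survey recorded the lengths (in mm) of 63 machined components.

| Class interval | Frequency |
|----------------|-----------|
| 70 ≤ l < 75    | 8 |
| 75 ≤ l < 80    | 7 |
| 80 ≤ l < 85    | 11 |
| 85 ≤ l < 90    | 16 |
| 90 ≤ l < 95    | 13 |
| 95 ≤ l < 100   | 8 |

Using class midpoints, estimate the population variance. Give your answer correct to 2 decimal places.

Midpoints: 72.5, 77.5, 82.5, 87.5, 92.5, 97.5
n = 63, Σfm = 5412.5, mean = 85.9127
Σfm² = 468743.75
Σf(m − x̄)² = Σfm² − (Σfm)²/n = 468743.75 − 5412.5²/63 = 3741.2698
Population variance = 3741.2698 / 63 = 59.3852

59.39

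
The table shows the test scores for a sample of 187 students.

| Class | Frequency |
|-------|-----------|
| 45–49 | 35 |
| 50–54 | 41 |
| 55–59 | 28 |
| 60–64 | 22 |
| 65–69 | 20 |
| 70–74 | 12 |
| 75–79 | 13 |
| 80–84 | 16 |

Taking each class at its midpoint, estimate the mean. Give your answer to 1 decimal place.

Midpoints: 47, 52, 57, 62, 67, 72, 77, 82
Σfm = 35×47 + 41×52 + 28×57 + 22×62 + 20×67 + 12×72 + 13×77 + 16×82 = 11254
n = Σf = 187
Mean = 11254 / 187 = 60.1818

60.2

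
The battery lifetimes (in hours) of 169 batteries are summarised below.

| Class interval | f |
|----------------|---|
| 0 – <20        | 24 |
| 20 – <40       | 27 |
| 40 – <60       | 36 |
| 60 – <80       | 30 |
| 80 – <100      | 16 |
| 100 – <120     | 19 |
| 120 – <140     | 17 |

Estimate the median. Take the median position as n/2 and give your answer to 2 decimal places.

58.61

Cumulative frequencies: 24, 51, 87, 117, 133, 152, 169
n = 169; position = n/2 = 84.5.
This falls in the class 40 – <60: L = 40, F = 51, f = 36, h = 20.
Median ≈ 40 + ((84.5 − 51) / 36) × 20 = 58.6111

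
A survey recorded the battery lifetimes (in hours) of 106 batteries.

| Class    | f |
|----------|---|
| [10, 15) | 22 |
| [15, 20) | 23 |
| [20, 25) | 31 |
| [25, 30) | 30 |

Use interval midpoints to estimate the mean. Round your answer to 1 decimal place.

20.8

Midpoints: 12.5, 17.5, 22.5, 27.5
Σfm = 22×12.5 + 23×17.5 + 31×22.5 + 30×27.5 = 2200
n = Σf = 106
Mean = 2200 / 106 = 20.7547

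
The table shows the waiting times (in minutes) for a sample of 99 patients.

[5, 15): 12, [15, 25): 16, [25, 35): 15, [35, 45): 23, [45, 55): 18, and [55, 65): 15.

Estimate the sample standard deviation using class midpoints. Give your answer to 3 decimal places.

Midpoints: 10, 20, 30, 40, 50, 60
n = 99, Σfm = 3610, mean = 36.4646
Σfm² = 156900
Σf(m − x̄)² = Σfm² − (Σfm)²/n = 156900 − 3610²/99 = 25262.6263
Sample variance = 25262.6263 / 98 = 257.7819
Standard deviation = √257.7819 = 16.0556

16.056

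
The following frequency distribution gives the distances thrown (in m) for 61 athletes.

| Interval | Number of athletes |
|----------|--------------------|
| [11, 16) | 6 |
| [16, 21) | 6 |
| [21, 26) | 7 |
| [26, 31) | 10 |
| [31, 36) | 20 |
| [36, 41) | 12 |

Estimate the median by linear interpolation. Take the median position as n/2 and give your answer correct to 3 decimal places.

31.375

Cumulative frequencies: 6, 12, 19, 29, 49, 61
n = 61; position = n/2 = 30.5.
This falls in the class [31, 36): L = 31, F = 29, f = 20, h = 5.
Median ≈ 31 + ((30.5 − 29) / 20) × 5 = 31.3750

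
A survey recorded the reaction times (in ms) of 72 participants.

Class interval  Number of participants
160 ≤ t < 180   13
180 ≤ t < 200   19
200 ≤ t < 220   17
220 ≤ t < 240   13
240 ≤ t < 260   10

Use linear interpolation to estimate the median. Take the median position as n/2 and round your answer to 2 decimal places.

204.71

Cumulative frequencies: 13, 32, 49, 62, 72
n = 72; position = n/2 = 36.
This falls in the class 200 ≤ t < 220: L = 200, F = 32, f = 17, h = 20.
Median ≈ 200 + ((36 − 32) / 17) × 20 = 204.7059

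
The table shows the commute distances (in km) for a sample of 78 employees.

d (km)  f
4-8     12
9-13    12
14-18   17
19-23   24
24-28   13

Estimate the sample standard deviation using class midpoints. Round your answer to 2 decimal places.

Midpoints: 6, 11, 16, 21, 26
n = 78, Σfm = 1318, mean = 16.8974
Σfm² = 25608
Σf(m − x̄)² = Σfm² − (Σfm)²/n = 25608 − 1318²/78 = 3337.1795
Sample variance = 3337.1795 / 77 = 43.3400
Standard deviation = √43.3400 = 6.5833

6.58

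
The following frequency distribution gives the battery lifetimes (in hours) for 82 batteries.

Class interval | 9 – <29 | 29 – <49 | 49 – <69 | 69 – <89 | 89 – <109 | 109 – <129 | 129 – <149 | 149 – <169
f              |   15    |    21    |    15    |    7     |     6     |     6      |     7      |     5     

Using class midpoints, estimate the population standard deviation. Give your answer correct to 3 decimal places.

Midpoints: 19, 39, 59, 79, 99, 119, 139, 159
n = 82, Σfm = 5618, mean = 68.5122
Σfm² = 538682
Σf(m − x̄)² = Σfm² − (Σfm)²/n = 538682 − 5618²/82 = 153780.4878
Population variance = 153780.4878 / 82 = 1875.3718
Standard deviation = √1875.3718 = 43.3056

43.306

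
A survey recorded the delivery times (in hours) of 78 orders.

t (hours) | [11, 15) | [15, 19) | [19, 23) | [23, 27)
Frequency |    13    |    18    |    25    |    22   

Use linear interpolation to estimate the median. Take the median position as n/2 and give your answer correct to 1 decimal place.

20.3

Cumulative frequencies: 13, 31, 56, 78
n = 78; position = n/2 = 39.
This falls in the class [19, 23): L = 19, F = 31, f = 25, h = 4.
Median ≈ 19 + ((39 − 31) / 25) × 4 = 20.2800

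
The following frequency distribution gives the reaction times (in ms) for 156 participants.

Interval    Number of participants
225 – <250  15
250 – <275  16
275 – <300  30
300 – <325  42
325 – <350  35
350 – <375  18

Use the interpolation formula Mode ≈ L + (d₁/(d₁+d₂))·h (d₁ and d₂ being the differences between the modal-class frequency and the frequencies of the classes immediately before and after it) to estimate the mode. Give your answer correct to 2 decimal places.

315.79

Modal class: 300 – <325 (highest frequency 42).
d₁ = 42 − 30 = 12, d₂ = 42 − 35 = 7
Mode ≈ 300 + (12/(12+7)) × 25 = 300 + 15.7895 = 315.7895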